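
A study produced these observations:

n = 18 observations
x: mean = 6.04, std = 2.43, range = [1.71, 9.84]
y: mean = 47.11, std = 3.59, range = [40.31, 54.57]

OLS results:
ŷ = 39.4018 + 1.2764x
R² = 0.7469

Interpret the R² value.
About 74.69% of the variability in y is accounted for by the regression on x (R² = 0.7469) — a strong linear fit.

The coefficient of determination R² is the fraction of the total variation in y that the fitted line accounts for.

Here R² = 0.7469:
- Explained: 74.69% of the variation in y
- Unexplained (residual): 100% − 74.69% = 25.31%
- Rule of thumb (below 0.3 weak; 0.3 to below 0.7 moderate; 0.7 and above strong) → strong

Note: R² never decreases when predictors are added, so it should not be used alone to compare models of different size.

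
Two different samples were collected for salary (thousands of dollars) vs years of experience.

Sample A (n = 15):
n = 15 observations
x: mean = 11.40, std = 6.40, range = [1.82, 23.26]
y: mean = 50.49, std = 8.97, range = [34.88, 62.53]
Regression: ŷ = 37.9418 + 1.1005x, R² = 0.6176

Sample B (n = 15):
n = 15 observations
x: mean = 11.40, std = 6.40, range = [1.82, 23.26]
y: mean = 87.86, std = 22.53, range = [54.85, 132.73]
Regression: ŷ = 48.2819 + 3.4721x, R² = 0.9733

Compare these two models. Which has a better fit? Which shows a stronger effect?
Model B has the better fit (R² = 0.9733 vs 0.6176). Model B shows the stronger effect (|β₁| = 3.4721 vs 1.1005).

Model Comparison:

Which explains more variance? (R²)
- Model A: R² = 0.6176 → 61.76% of variance in salary explained
- Model B: R² = 0.9733 → 97.33% of variance in salary explained
- 0.9733 > 0.6176 → Model B has the better fit

Effect size (slope magnitude):
- Model A: β₁ = 1.1005 → predicted salary rises 1.1005 thousand dollars per additional year of experience
- Model B: β₁ = 3.4721 → predicted salary rises 3.4721 thousand dollars per additional year of experience
- |1.1005| < |3.4721| → Model B shows the stronger marginal effect

Note: R² measures how tightly points cluster around the line; β₁ measures how steep the line is — they answer different questions.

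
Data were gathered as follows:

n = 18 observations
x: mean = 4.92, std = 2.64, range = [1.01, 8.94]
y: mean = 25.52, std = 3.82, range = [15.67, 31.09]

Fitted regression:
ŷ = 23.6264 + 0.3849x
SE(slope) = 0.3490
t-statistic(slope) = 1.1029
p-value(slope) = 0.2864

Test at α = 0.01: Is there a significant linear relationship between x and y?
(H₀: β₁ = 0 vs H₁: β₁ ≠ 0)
Since p-value = 0.2864 ≥ α = 0.01, fail to reject H₀ — the slope is not significantly different from 0.

Hypothesis test for the slope coefficient:

H₀: β₁ = 0 (no linear relationship)
H₁: β₁ ≠ 0 (linear relationship exists)

Test statistic: t = β̂₁ / SE(β̂₁) = 0.3849 / 0.3490 = 1.1029

The p-value (0.2864) is the probability, under H₀, of a t-statistic at least as extreme as |t| = 1.1029 (two-sided, df = n − 2 = 16).

Decision rule: reject H₀ if p-value < α.
p-value = 0.2864 ≥ α = 0.01 → fail to reject H₀.

Conclusion: the linear association between x and y is not significant at the 1% level.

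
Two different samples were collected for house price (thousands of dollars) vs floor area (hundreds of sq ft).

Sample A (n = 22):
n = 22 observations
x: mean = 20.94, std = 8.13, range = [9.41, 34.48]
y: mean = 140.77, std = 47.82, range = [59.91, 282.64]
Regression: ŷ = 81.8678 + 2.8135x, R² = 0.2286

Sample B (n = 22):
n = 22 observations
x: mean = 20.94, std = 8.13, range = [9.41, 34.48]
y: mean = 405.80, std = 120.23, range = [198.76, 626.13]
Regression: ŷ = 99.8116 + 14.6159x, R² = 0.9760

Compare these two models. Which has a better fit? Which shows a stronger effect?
Model B has the better fit (R² = 0.9760 vs 0.2286). Model B shows the stronger effect (|β₁| = 14.6159 vs 2.8135).

Model Comparison:

Which explains more variance? (R²)
- Model A: R² = 0.2286 → 22.86% of variance in house price explained
- Model B: R² = 0.9760 → 97.60% of variance in house price explained
- 0.9760 > 0.2286 → Model B has the better fit

Effect size (slope magnitude):
- Model A: β₁ = 2.8135 → predicted house price rises 2.8135 thousand dollars per additional hundred sq ft of floor area
- Model B: β₁ = 14.6159 → predicted house price rises 14.6159 thousand dollars per additional hundred sq ft of floor area
- |2.8135| < |14.6159| → Model B shows the stronger marginal effect

Notes:
- R² measures how tightly points cluster around the line; β₁ measures how steep the line is — they answer different questions.
- A better fit (higher R²) doesn't necessarily mean a more important relationship.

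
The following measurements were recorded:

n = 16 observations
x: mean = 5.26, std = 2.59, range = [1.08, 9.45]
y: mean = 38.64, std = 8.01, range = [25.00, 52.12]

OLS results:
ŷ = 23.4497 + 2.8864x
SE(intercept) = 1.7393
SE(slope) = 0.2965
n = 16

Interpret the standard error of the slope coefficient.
The slope 2.8864 is pinned down to within about ±0.2965 (one SE) by these data — relative uncertainty 10.3%, i.e. precise.

SE(β̂₁) = 0.2965 says: if we drew many samples of n = 16 from the same population and refit each time, the fitted slopes would scatter with a standard deviation of roughly 0.2965 around the true β₁.

Relative precision:
- SE / |β̂₁| = 0.2965 / 2.8864 = 10.3%
- Rule of thumb (under 20%: precise; 20% to under 50%: moderately precise; 50% or more: imprecise) → precise

Rough 95% range (±2 SE): 2.8864 ± 0.5930 → (2.2934, 3.4794).

What drives SE(β̂₁): larger n (here n = 16) → smaller SE.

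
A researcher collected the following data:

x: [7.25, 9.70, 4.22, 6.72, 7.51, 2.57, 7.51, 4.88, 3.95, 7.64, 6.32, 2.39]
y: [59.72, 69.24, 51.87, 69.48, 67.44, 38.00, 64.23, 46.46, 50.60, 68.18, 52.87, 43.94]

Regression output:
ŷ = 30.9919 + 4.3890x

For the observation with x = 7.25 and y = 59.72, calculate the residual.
Residual = -3.0922

The residual is the difference between the actual value and the predicted value:

Residual = y - ŷ

Step 1: Calculate predicted value
ŷ = 30.9919 + 4.3890 × 7.25
ŷ = 62.8122

Step 2: Calculate residual
Residual = 59.72 - 62.8122
Residual = -3.0922

Interpretation: the model overestimates the actual value by 3.0922 at this point (negative residual → observation lies below the fitted line).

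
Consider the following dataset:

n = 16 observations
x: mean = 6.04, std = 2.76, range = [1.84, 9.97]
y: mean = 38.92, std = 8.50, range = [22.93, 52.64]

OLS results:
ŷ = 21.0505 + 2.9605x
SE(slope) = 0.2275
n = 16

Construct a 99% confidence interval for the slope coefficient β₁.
The 99% CI for β₁ is (2.2833, 3.6377)

Confidence interval for the slope:

The 99% CI for β₁ is: β̂₁ ± t*(α/2, n-2) × SE(β̂₁)

Step 1: Find critical t-value
- Confidence level = 0.99
- Degrees of freedom = n - 2 = 16 - 2 = 14
- t*(α/2, 14) = 2.9768

Step 2: Calculate margin of error
Margin = 2.9768 × 0.2275 = 0.6772

Step 3: Construct interval
CI = 2.9605 ± 0.6772
CI = (2.2833, 3.6377)

Interpretation: We are 99% confident that the true slope β₁ lies between 2.2833 and 3.6377.
Both endpoints are positive, so the data support a genuinely positive slope at this confidence level.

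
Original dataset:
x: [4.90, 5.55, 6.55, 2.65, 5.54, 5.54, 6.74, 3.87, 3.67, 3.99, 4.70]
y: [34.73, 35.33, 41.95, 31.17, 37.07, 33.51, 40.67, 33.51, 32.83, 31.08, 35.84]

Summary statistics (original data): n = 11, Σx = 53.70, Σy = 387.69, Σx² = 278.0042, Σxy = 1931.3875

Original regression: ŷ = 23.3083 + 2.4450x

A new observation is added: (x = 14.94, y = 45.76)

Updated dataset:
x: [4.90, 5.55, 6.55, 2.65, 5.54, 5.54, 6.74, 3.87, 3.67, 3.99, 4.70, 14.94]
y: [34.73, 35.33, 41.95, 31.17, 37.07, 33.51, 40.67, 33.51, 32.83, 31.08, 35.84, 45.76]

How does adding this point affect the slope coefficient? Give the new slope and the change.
The slope changes from 2.4450 to 1.2498 (change of -1.1952, or -48.9%).

The new point has HIGH LEVERAGE: x = 14.94 is far from the original mean x̄ = 53.70/11 ≈ 4.88 (original range [2.65, 6.74]).

Step 1: Update the sums with the new point (n goes from 11 to 12)
Σx  = 53.70 + 14.94 = 68.64
Σy  = 387.69 + 45.76 = 433.45
Σx² = 278.0042 + 14.94² = 278.0042 + 223.2036 = 501.2078
Σxy = 1931.3875 + 14.94×45.76 = 1931.3875 + 683.6544 = 2615.0419

Step 2: Recompute the slope with b₁ = (nΣxy − ΣxΣy) / (nΣx² − (Σx)²)
Numerator   = 12×2615.0419 − 68.64×433.45 = 31380.5028 − 29752.0080 = 1628.4948
Denominator = 12×501.2078 − 68.64² = 6014.4936 − 4711.4496 = 1303.0440
b₁(new) = 1628.4948 / 1303.0440 = 1.2498

(Same formula on the original sums: (11×1931.3875 − 53.70×387.69) / (11×278.0042 − 53.70²) = 426.3095 / 174.3562 = 2.4450, matching the given fit.)

Step 3: Change in slope
Δβ₁ = 1.2498 − 2.4450 = -1.1952
Relative change = -1.1952 / 2.4450 × 100% = -48.9%
→ the slope decreases when the point is added.

A high-leverage point only changes the slope if it is off the original line; here y = 45.76 is below the original trend, so the slope decreases.
In practice: check such a point for data-entry or measurement error.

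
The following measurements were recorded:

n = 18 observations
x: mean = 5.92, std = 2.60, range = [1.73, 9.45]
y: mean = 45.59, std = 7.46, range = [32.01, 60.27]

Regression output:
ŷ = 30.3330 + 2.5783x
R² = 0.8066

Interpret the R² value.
About 80.66% of the variability in y is accounted for by the regression on x (R² = 0.8066) — a strong linear fit.

The coefficient of determination R² is the fraction of the total variation in y that the fitted line accounts for.

Here R² = 0.8066:
- Explained: 80.66% of the variation in y
- Unexplained (residual): 100% − 80.66% = 19.34%
- Rule of thumb (below 0.3 weak; 0.3 to below 0.7 moderate; 0.7 and above strong) → strong

Note: R² says nothing about causation, and a high R² does not by itself mean the linear form is appropriate — check the residuals.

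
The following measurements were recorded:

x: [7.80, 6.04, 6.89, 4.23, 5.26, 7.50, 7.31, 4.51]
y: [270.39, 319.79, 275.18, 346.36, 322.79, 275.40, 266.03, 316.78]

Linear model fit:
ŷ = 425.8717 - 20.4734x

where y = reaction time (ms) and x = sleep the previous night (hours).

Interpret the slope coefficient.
An increase of one hour in sleep is associated with a 20.4734 ms decrease in predicted reaction time.

The slope β₁ = -20.4734 gives the rate at which the fitted reaction time changes with sleep.

Interpretation:
- Sleep up by 1 hour → predicted reaction time decreases by 20.4734 ms
- This is a linear approximation: the same per-unit change is assumed across the whole observed x range

The intercept β₀ = 425.8717 is the predicted reaction time when sleep = 0; since the smallest observed x is 4.23, this is an extrapolation and mainly anchors the line.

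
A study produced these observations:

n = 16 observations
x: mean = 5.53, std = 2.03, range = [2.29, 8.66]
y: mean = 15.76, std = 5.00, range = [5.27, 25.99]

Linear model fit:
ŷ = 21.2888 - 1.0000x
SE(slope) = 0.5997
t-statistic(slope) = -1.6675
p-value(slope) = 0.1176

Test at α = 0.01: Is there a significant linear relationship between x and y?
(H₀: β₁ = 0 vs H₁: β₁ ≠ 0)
p-value = 0.1176 ≥ α = 0.01, so we fail to reject H₀. The relationship is not significant.

Hypothesis test for the slope coefficient:

H₀: β₁ = 0 (no linear relationship)
H₁: β₁ ≠ 0 (linear relationship exists)

Test statistic: t = β̂₁ / SE(β̂₁) = -1.0000 / 0.5997 = -1.6675

With df = 14, the two-sided p-value for |t| = 1.6675 is 0.1176.

Decision rule: reject H₀ if p-value < α.
p-value = 0.1176 ≥ α = 0.01 → fail to reject H₀.

There is not sufficient evidence at the 1% significance level to conclude that a linear relationship exists between x and y.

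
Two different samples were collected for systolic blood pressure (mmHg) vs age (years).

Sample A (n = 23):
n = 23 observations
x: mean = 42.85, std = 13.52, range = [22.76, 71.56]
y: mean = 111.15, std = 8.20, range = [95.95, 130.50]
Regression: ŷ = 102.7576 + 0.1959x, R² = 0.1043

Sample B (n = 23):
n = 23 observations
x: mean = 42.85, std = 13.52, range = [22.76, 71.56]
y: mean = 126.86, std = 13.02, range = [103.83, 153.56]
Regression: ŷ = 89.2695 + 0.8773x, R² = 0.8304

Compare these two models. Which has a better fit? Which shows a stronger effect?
Model B has the better fit (R² = 0.8304 vs 0.1043). Model B shows the stronger effect (|β₁| = 0.8773 vs 0.1959).

Model Comparison:

Goodness of fit (R²):
- Model A: R² = 0.1043 → 10.43% of variance in blood pressure explained
- Model B: R² = 0.8304 → 83.04% of variance in blood pressure explained
- 0.8304 > 0.1043 → Model B has the better fit

Strength of effect — compare |β₁|:
- Model A: β₁ = 0.1959 → predicted blood pressure rises 0.1959 mmHg per additional year of age
- Model B: β₁ = 0.8773 → predicted blood pressure rises 0.8773 mmHg per additional year of age
- |0.1959| < |0.8773| → Model B shows the stronger marginal effect

Notes:
- The two samples could reflect different populations, time periods, or measurement quality.
- R² measures how tightly points cluster around the line; β₁ measures how steep the line is — they answer different questions.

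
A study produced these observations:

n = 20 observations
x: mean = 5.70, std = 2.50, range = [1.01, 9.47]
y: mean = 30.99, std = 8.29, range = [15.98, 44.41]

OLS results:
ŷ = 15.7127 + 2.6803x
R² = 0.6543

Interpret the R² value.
R² = 0.6543 means 65.43% of the variation in y is explained by the linear relationship with x. This indicates a moderate fit.

R² (coefficient of determination) measures the proportion of variance in y explained by the regression model.

Here R² = 0.6543:
- Explained: 65.43% of the variation in y
- Unexplained (residual): 100% − 65.43% = 34.57%
- Rule of thumb (below 0.3 weak; 0.3 to below 0.7 moderate; 0.7 and above strong) → moderate

Note: R² never decreases when predictors are added, so it should not be used alone to compare models of different size.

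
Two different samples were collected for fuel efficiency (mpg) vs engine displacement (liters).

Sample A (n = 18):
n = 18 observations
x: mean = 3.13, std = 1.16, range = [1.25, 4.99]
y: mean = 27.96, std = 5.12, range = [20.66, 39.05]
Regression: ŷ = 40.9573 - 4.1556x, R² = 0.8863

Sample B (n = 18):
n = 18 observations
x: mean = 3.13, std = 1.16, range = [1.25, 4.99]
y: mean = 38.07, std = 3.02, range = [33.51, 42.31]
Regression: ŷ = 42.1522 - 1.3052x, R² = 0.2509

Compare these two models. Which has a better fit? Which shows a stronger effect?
Model A has the better fit (R² = 0.8863 vs 0.2509). Model A shows the stronger effect (|β₁| = 4.1556 vs 1.3052).

Model Comparison:

Fit — compare R²:
- Model A: R² = 0.8863 → 88.63% of variance in fuel efficiency explained
- Model B: R² = 0.2509 → 25.09% of variance in fuel efficiency explained
- 0.8863 > 0.2509 → Model A has the better fit

Which has the larger per-liter effect? (|β₁|)
- Model A: β₁ = -4.1556 → predicted fuel efficiency falls 4.1556 mpg per additional liter of engine displacement
- Model B: β₁ = -1.3052 → predicted fuel efficiency falls 1.3052 mpg per additional liter of engine displacement
- |-4.1556| > |-1.3052| → Model A shows the stronger marginal effect

Notes:
- A better fit (higher R²) doesn't necessarily mean a more important relationship.
- A steeper slope doesn't make a better model if the scatter around the line is large.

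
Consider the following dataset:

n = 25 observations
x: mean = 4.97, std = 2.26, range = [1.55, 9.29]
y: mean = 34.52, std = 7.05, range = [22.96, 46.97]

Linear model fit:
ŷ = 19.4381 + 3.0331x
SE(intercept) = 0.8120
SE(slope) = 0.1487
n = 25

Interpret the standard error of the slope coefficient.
SE(slope) = 0.1487 measures the uncertainty in the estimated slope. The coefficient is estimated precisely (SE/|β̂₁| = 4.9%).

SE(β̂₁) = 0.1487 says: if we drew many samples of n = 25 from the same population and refit each time, the fitted slopes would scatter with a standard deviation of roughly 0.1487 around the true β₁.

Relative precision:
- SE / |β̂₁| = 0.1487 / 3.0331 = 4.9%
- Rule of thumb (under 20%: precise; 20% to under 50%: moderately precise; 50% or more: imprecise) → precise

Link to interval estimation: a confidence interval for β₁ is β̂₁ ± t* × 0.1487, so SE sets the half-width per unit of t*.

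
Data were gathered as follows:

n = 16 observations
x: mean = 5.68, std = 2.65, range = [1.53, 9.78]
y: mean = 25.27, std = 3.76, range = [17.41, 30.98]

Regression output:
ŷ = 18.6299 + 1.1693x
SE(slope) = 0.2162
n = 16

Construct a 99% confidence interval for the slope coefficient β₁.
The 99% CI for β₁ is (0.5257, 1.8129)

Confidence interval for the slope:

The 99% CI for β₁ is: β̂₁ ± t*(α/2, n-2) × SE(β̂₁)

Step 1: Find critical t-value
- Confidence level = 0.99
- Degrees of freedom = n - 2 = 16 - 2 = 14
- t*(α/2, 14) = 2.9768

Step 2: Calculate margin of error
Margin = 2.9768 × 0.2162 = 0.6436

Step 3: Construct interval
CI = 1.1693 ± 0.6436
CI = (0.5257, 1.8129)

Interpretation: We are 99% confident that the true slope β₁ lies between 0.5257 and 1.8129.
The interval does not include 0, suggesting a significant linear relationship.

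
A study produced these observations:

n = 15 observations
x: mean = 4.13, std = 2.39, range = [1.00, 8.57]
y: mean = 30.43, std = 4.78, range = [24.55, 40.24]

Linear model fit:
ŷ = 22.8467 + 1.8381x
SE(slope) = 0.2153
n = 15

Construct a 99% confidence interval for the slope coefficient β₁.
The 99% CI for β₁ is (1.1896, 2.4866)

Confidence interval for the slope:

The 99% CI for β₁ is: β̂₁ ± t*(α/2, n-2) × SE(β̂₁)

Step 1: Find critical t-value
- Confidence level = 0.99
- Degrees of freedom = n - 2 = 15 - 2 = 13
- t*(α/2, 13) = 3.0123

Step 2: Calculate margin of error
Margin = 3.0123 × 0.2153 = 0.6485

Step 3: Construct interval
CI = 1.8381 ± 0.6485
CI = (1.1896, 2.4866)

Interpretation: each one-unit increase in x is associated with a change in mean y of between 1.1896 and 2.4866, with 99% confidence.
Both endpoints are positive, so the data support a genuinely positive slope at this confidence level.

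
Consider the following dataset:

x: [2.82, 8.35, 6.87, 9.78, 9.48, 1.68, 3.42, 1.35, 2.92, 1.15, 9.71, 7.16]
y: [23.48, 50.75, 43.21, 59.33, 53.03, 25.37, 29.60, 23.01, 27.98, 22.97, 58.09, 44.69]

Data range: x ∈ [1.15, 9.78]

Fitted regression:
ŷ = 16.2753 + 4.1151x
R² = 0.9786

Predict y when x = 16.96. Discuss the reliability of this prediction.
The equation gives ŷ = 86.0674; however x = 16.96 is 7.18 units above the observed range, so this extrapolated value should not be trusted.

Prediction calculation:
ŷ = 16.2753 + 4.1151 × 16.96
ŷ = 86.0674

Reliability:
- Data range: x ∈ [1.15, 9.78]
- Prediction point: x = 16.96 is 7.18 units above the observed range → this is EXTRAPOLATION, not interpolation

Why that matters here:
- There are no observations near this x to validate the fitted line there
- Real relationships often flatten, saturate, or turn nonlinear at extremes

Report the number if required, but flag clearly that it is an extrapolation.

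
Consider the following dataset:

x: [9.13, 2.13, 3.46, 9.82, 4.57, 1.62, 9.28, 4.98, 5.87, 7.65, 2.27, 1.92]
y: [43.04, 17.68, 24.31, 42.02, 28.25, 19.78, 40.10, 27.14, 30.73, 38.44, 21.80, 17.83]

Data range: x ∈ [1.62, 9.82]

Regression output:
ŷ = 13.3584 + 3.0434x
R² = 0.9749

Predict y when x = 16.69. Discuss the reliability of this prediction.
The equation gives ŷ = 64.1527; however x = 16.69 is 6.87 units above the observed range, so this extrapolated value should not be trusted.

Prediction calculation:
ŷ = 13.3584 + 3.0434 × 16.69
ŷ = 64.1527

Reliability:
- Data range: x ∈ [1.62, 9.82]
- Prediction point: x = 16.69 is 6.87 units above the observed range → this is EXTRAPOLATION, not interpolation

Why that matters here:
- The linear relationship may not hold outside the observed range
- R² describes fit only over the sampled x values; it says nothing about behaviour beyond them

A defensible statement: 'if the linear trend continued to x = 16.69, y would be about 64.1527' — the premise is untested.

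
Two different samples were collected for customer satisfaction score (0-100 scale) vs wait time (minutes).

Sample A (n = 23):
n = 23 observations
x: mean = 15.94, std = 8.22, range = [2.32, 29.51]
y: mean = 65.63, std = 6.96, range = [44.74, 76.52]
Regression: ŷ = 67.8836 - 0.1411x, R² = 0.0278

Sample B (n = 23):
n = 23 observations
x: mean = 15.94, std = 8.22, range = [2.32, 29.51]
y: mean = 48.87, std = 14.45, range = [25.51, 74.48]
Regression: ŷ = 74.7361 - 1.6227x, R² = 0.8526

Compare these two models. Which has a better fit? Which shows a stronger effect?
Model B has the better fit (R² = 0.8526 vs 0.0278). Model B shows the stronger effect (|β₁| = 1.6227 vs 0.1411).

Model Comparison:

Goodness of fit (R²):
- Model A: R² = 0.0278 → 2.78% of variance in satisfaction score explained
- Model B: R² = 0.8526 → 85.26% of variance in satisfaction score explained
- 0.8526 > 0.0278 → Model B has the better fit

Which has the larger per-minute effect? (|β₁|)
- Model A: β₁ = -0.1411 → predicted satisfaction score falls 0.1411 points per additional minute of wait time
- Model B: β₁ = -1.6227 → predicted satisfaction score falls 1.6227 points per additional minute of wait time
- |-0.1411| < |-1.6227| → Model B shows the stronger marginal effect

Notes:
- A better fit (higher R²) doesn't necessarily mean a more important relationship.
- A steeper slope doesn't make a better model if the scatter around the line is large.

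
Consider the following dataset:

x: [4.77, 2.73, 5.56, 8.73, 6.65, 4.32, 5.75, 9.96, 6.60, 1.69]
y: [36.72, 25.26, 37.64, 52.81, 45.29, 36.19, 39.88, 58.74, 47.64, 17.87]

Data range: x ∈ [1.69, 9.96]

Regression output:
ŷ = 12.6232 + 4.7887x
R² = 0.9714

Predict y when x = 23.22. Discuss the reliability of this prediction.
The equation gives ŷ = 123.8168; however x = 23.22 is 13.26 units above the observed range, so this extrapolated value should not be trusted.

Prediction calculation:
ŷ = 12.6232 + 4.7887 × 23.22
ŷ = 123.8168

Reliability:
- Data range: x ∈ [1.69, 9.96]
- Prediction point: x = 23.22 is 13.26 units above the observed range → this is EXTRAPOLATION, not interpolation

Why that matters here:
- R² describes fit only over the sampled x values; it says nothing about behaviour beyond them
- The standard error of prediction grows with (x − x̄)², and x = 23.22 is far from x̄ = 5.68

Report the number if required, but flag clearly that it is an extrapolation.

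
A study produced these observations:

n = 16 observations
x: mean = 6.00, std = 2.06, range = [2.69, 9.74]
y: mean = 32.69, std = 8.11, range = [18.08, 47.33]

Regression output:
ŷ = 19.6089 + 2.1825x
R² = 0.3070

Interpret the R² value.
About 30.70% of the variability in y is accounted for by the regression on x (R² = 0.3070) — a moderate linear fit.

R² (coefficient of determination) measures the proportion of variance in y explained by the regression model.

Here R² = 0.3070:
- Explained: 30.70% of the variation in y
- Unexplained (residual): 100% − 30.70% = 69.30%
- Rule of thumb (below 0.3 weak; 0.3 to below 0.7 moderate; 0.7 and above strong) → moderate

Note: R² says nothing about causation, and a high R² does not by itself mean the linear form is appropriate — check the residuals.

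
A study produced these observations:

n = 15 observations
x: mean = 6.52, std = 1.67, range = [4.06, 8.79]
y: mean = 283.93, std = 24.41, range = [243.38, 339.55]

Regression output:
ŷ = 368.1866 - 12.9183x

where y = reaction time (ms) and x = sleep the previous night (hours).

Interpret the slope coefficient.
On average, reaction time is about 12.9183 ms lower for every extra hour of sleep.

β₁ = -12.9183 is the change in predicted reaction time (ms) per additional hour of sleep.

Interpretation:
- Sleep up by 1 hour → predicted reaction time decreases by 12.9183 ms
- This is a linear approximation: the same per-unit change is assumed across the whole observed x range
- The slope describes association in these data, not necessarily a causal effect

(β₀ = 368.1866 is the fitted value at x = 0 and is not part of the slope interpretation.)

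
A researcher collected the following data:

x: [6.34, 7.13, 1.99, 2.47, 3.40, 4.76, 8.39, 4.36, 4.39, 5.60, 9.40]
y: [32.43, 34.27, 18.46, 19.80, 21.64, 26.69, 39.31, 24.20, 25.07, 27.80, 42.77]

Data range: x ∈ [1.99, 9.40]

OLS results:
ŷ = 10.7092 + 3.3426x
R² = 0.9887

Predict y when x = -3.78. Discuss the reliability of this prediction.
ŷ = -1.9258 (extrapolation — x = -3.78 lies outside [1.99, 9.40], so reliability is low).

Prediction calculation:
ŷ = 10.7092 + 3.3426 × (-3.78)
ŷ = -1.9258

Reliability:
- Data range: x ∈ [1.99, 9.40]
- Prediction point: x = -3.78 is 5.77 units below the observed range → this is EXTRAPOLATION, not interpolation

Why that matters here:
- R² describes fit only over the sampled x values; it says nothing about behaviour beyond them
- The linear relationship may not hold outside the observed range

A defensible statement: 'if the linear trend continued to x = -3.78, y would be about -1.9258' — the premise is untested.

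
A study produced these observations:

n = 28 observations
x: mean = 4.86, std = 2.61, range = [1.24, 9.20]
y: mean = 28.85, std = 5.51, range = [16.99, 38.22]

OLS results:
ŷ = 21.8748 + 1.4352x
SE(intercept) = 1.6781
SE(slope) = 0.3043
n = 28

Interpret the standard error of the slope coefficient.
SE(slope) = 0.3043 measures the uncertainty in the estimated slope. The coefficient is estimated with moderate precision (SE/|β̂₁| = 21.2%).

SE(β̂₁) = s / √Sxx, where s is the residual standard deviation and Sxx = Σ(x − x̄)². It is the yardstick for how far β̂₁ = 1.4352 could plausibly be from the true slope.

Relative precision:
- SE / |β̂₁| = 0.3043 / 1.4352 = 21.2%
- Rule of thumb (under 20%: precise; 20% to under 50%: moderately precise; 50% or more: imprecise) → moderately precise

Rough 95% range (±2 SE): 1.4352 ± 0.6086 → (0.8266, 2.0438).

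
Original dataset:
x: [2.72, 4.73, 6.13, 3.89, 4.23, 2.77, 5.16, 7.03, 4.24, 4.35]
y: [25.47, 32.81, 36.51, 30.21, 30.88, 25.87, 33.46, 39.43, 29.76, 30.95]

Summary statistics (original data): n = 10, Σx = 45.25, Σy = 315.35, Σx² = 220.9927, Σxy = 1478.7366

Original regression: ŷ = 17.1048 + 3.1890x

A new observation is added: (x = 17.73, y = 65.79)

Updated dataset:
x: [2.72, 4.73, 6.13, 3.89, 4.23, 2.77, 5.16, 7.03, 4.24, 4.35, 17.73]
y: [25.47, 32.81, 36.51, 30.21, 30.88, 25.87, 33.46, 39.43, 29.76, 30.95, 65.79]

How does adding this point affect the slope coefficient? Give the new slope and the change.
The slope changes from 3.1890 to 2.6494 (change of -0.5396, or -16.9%).

The new point has HIGH LEVERAGE: x = 17.73 is far from the original mean x̄ = 45.25/10 ≈ 4.53 (original range [2.72, 7.03]).

Step 1: Update the sums with the new point (n goes from 10 to 11)
Σx  = 45.25 + 17.73 = 62.98
Σy  = 315.35 + 65.79 = 381.14
Σx² = 220.9927 + 17.73² = 220.9927 + 314.3529 = 535.3456
Σxy = 1478.7366 + 17.73×65.79 = 1478.7366 + 1166.4567 = 2645.1933

Step 2: Recompute the slope with b₁ = (nΣxy − ΣxΣy) / (nΣx² − (Σx)²)
Numerator   = 11×2645.1933 − 62.98×381.14 = 29097.1263 − 24004.1972 = 5092.9291
Denominator = 11×535.3456 − 62.98² = 5888.8016 − 3966.4804 = 1922.3212
b₁(new) = 5092.9291 / 1922.3212 = 2.6494

(Same formula on the original sums: (10×1478.7366 − 45.25×315.35) / (10×220.9927 − 45.25²) = 517.7785 / 162.3645 = 3.1890, matching the given fit.)

Step 3: Change in slope
Δβ₁ = 2.6494 − 3.1890 = -0.5396
Relative change = -0.5396 / 3.1890 × 100% = -16.9%
→ the slope decreases when the point is added.

Because the point sits below the extension of the original line at a high-leverage x, it tilts the fit down.
In practice: examine leverage (hᵢ) and Cook's distance rather than deleting it automatically.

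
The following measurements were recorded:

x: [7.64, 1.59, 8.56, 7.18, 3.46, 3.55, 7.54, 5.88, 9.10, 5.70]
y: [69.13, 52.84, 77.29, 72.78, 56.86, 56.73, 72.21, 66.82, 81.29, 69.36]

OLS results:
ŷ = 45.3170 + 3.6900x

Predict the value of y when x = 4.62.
ŷ = 62.3648

x = 4.62 lies inside the observed range [1.59, 9.10], so the fitted equation applies directly:

ŷ = 45.3170 + 3.6900 × 4.62
ŷ = 45.3170 + 17.0478
ŷ = 62.3648

This is the fitted mean response at that x — an individual observation would come with a wider prediction interval.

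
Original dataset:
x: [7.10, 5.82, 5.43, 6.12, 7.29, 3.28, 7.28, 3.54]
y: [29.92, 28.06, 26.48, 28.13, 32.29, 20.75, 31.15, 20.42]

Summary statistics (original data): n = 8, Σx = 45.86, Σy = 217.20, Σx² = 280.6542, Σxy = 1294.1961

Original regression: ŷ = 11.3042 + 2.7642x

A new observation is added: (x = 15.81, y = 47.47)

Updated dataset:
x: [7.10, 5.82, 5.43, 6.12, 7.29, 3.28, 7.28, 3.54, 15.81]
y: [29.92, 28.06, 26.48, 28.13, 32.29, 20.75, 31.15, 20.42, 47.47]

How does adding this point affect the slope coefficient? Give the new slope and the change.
The slope changes from 2.7642 to 2.1393 (change of -0.6249, or -22.6%).

The new point has HIGH LEVERAGE: x = 15.81 is far from the original mean x̄ = 45.86/8 ≈ 5.73 (original range [3.28, 7.29]).

Step 1: Update the sums with the new point (n goes from 8 to 9)
Σx  = 45.86 + 15.81 = 61.67
Σy  = 217.20 + 47.47 = 264.67
Σx² = 280.6542 + 15.81² = 280.6542 + 249.9561 = 530.6103
Σxy = 1294.1961 + 15.81×47.47 = 1294.1961 + 750.5007 = 2044.6968

Step 2: Recompute the slope with b₁ = (nΣxy − ΣxΣy) / (nΣx² − (Σx)²)
Numerator   = 9×2044.6968 − 61.67×264.67 = 18402.2712 − 16322.1989 = 2080.0723
Denominator = 9×530.6103 − 61.67² = 4775.4927 − 3803.1889 = 972.3038
b₁(new) = 2080.0723 / 972.3038 = 2.1393

(Same formula on the original sums: (8×1294.1961 − 45.86×217.20) / (8×280.6542 − 45.86²) = 392.7768 / 142.0940 = 2.7642, matching the given fit.)

Step 3: Change in slope
Δβ₁ = 2.1393 − 2.7642 = -0.6249
Relative change = -0.6249 / 2.7642 × 100% = -22.6%
→ the slope decreases when the point is added.

A high-leverage point only changes the slope if it is off the original line; here y = 47.47 is below the original trend, so the slope decreases.
In practice: refit with and without it and report both if conclusions differ.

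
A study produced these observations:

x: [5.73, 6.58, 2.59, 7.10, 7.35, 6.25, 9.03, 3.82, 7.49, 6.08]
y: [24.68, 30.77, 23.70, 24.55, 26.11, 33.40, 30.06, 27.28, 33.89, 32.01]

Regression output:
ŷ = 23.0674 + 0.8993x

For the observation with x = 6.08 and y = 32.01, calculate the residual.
Residual = 3.4749

The residual is the difference between the actual value and the predicted value:

Residual = y - ŷ

Step 1: Calculate predicted value
ŷ = 23.0674 + 0.8993 × 6.08
ŷ = 28.5351

Step 2: Calculate residual
Residual = 32.01 - 28.5351
Residual = 3.4749

Sign check: y > ŷ, so the point is above the line and the fit underestimates here.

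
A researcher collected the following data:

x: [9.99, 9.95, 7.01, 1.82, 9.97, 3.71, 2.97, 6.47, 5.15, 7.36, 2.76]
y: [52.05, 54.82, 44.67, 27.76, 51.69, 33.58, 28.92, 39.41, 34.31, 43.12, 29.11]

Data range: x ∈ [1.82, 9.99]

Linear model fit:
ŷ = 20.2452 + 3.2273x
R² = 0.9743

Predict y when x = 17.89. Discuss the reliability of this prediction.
The equation gives ŷ = 77.9816; however x = 17.89 is 7.90 units above the observed range, so this extrapolated value should not be trusted.

Prediction calculation:
ŷ = 20.2452 + 3.2273 × 17.89
ŷ = 77.9816

Reliability:
- Data range: x ∈ [1.82, 9.99]
- Prediction point: x = 17.89 is 7.90 units above the observed range → this is EXTRAPOLATION, not interpolation

Why that matters here:
- There are no observations near this x to validate the fitted line there
- The linear relationship may not hold outside the observed range
- Real relationships often flatten, saturate, or turn nonlinear at extremes

The R² = 0.9743 only validates the fit within [1.82, 9.99]; treat ŷ = 77.9816 with caution.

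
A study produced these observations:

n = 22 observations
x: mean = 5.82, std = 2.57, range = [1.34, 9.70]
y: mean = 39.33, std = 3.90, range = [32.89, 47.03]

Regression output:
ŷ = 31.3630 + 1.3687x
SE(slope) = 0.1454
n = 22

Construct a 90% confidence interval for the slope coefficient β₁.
The 90% CI for β₁ is (1.1179, 1.6195)

Confidence interval for the slope:

The 90% CI for β₁ is: β̂₁ ± t*(α/2, n-2) × SE(β̂₁)

Step 1: Find critical t-value
- Confidence level = 0.9
- Degrees of freedom = n - 2 = 22 - 2 = 20
- t*(α/2, 20) = 1.7247

Step 2: Calculate margin of error
Margin = 1.7247 × 0.1454 = 0.2508

Step 3: Construct interval
CI = 1.3687 ± 0.2508
CI = (1.1179, 1.6195)

Interpretation: We are 90% confident that the true slope β₁ lies between 1.1179 and 1.6195.
Since 0 is outside the interval, a two-sided test at α = 0.10 would reject H₀: β₁ = 0.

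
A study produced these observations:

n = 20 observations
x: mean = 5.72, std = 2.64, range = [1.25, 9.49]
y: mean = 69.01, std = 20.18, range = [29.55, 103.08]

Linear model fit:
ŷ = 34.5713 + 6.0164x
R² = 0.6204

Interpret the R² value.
The model explains 62.04% of the variance in y (R² = 0.6204), leaving 37.96% unexplained; the fit is moderate.

R² (coefficient of determination) measures the proportion of variance in y explained by the regression model.

Here R² = 0.6204:
- Explained: 62.04% of the variation in y
- Unexplained (residual): 100% − 62.04% = 37.96%
- Rule of thumb (below 0.3 weak; 0.3 to below 0.7 moderate; 0.7 and above strong) → moderate

Calculation: R² = 1 − (SS_res / SS_tot), where SS_res is the sum of squared residuals and SS_tot the total sum of squares.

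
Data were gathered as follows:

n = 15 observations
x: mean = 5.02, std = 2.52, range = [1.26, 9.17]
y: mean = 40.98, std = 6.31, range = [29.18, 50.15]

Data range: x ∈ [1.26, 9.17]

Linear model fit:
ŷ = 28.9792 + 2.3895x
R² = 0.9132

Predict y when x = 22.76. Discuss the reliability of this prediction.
The equation gives ŷ = 83.3642; however x = 22.76 is 13.59 units above the observed range, so this extrapolated value should not be trusted.

Prediction calculation:
ŷ = 28.9792 + 2.3895 × 22.76
ŷ = 83.3642

Reliability:
- Data range: x ∈ [1.26, 9.17]
- Prediction point: x = 22.76 is 13.59 units above the observed range → this is EXTRAPOLATION, not interpolation

Why that matters here:
- Real relationships often flatten, saturate, or turn nonlinear at extremes
- There are no observations near this x to validate the fitted line there
- R² describes fit only over the sampled x values; it says nothing about behaviour beyond them

Report the number if required, but flag clearly that it is an extrapolation.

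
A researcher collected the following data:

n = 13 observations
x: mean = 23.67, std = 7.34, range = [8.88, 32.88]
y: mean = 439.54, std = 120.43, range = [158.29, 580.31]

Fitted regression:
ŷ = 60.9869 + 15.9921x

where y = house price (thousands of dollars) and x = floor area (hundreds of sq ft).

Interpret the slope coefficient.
For each additional hundred sq ft of floor area, predicted house price increases by approximately 15.9921 thousand dollars.

The slope β₁ = 15.9921 gives the rate at which the fitted house price changes with floor area.

Interpretation:
- Floor area up by 1 hundred sq ft → predicted house price increases by 15.9921 thousand dollars
- This is a linear approximation: the same per-unit change is assumed across the whole observed x range
- The slope describes association in these data, not necessarily a causal effect

The intercept β₀ = 60.9869 is the predicted house price when floor area = 0; since the smallest observed x is 8.88, this is an extrapolation and mainly anchors the line.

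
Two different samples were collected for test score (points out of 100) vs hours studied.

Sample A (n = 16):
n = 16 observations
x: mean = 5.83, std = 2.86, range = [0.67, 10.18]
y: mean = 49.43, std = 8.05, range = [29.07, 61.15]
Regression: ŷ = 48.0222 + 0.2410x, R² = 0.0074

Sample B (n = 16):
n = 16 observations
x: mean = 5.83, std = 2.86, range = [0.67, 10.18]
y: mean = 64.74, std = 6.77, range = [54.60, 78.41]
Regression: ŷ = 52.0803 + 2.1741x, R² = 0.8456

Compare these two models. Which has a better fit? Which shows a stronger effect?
Model B has the better fit (R² = 0.8456 vs 0.0074). Model B shows the stronger effect (|β₁| = 2.1741 vs 0.2410).

Model Comparison:

Fit — compare R²:
- Model A: R² = 0.0074 → 0.74% of variance in test score explained
- Model B: R² = 0.8456 → 84.56% of variance in test score explained
- 0.8456 > 0.0074 → Model B has the better fit

Effect size (slope magnitude):
- Model A: β₁ = 0.2410 → predicted test score rises 0.2410 points per additional hour of study time
- Model B: β₁ = 2.1741 → predicted test score rises 2.1741 points per additional hour of study time
- |0.2410| < |2.1741| → Model B shows the stronger marginal effect

Note: A steeper slope doesn't make a better model if the scatter around the line is large.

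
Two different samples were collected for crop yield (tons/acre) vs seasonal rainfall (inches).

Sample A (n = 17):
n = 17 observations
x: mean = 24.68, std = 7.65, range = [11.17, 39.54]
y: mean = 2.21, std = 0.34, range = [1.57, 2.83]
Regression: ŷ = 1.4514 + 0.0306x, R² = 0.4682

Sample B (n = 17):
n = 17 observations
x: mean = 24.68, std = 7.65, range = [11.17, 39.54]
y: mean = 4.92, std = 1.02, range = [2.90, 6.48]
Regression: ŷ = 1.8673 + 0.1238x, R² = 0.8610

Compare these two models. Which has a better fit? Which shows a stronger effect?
Model B has the better fit (R² = 0.8610 vs 0.4682). Model B shows the stronger effect (|β₁| = 0.1238 vs 0.0306).

Model Comparison:

Goodness of fit (R²):
- Model A: R² = 0.4682 → 46.82% of variance in crop yield explained
- Model B: R² = 0.8610 → 86.10% of variance in crop yield explained
- 0.8610 > 0.4682 → Model B has the better fit

Strength of effect — compare |β₁|:
- Model A: β₁ = 0.0306 → predicted crop yield rises 0.0306 tons/acre per additional inch of rainfall
- Model B: β₁ = 0.1238 → predicted crop yield rises 0.1238 tons/acre per additional inch of rainfall
- |0.0306| < |0.1238| → Model B shows the stronger marginal effect

Note: A better fit (higher R²) doesn't necessarily mean a more important relationship.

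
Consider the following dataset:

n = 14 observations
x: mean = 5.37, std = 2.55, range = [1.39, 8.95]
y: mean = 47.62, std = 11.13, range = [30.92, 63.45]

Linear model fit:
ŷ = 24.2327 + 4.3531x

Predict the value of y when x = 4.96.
ŷ = 45.8241

Plug x = 4.96 into the fitted line:

ŷ = 24.2327 + 4.3531 × 4.96
ŷ = 24.2327 + 21.5914
ŷ = 45.8241

This is a point prediction; actual observations scatter around it by roughly the residual standard deviation.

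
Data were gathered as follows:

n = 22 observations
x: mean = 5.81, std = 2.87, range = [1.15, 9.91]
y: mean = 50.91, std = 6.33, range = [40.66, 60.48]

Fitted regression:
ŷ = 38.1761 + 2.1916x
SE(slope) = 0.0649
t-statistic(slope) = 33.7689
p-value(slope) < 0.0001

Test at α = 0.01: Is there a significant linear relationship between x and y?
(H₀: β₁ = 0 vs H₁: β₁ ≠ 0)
Since p-value < 0.0001 < α = 0.01, reject H₀ — the slope is significantly different from 0.

Hypothesis test for the slope coefficient:

H₀: β₁ = 0 (no linear relationship)
H₁: β₁ ≠ 0 (linear relationship exists)

Test statistic: t = β̂₁ / SE(β̂₁) = 2.1916 / 0.0649 = 33.7689

p < 0.0001: how often a slope estimate this far from 0 (in SE units) would arise by chance if β₁ were truly 0.

Decision rule: reject H₀ if p-value < α.
p-value < 0.0001 < α = 0.01 → reject H₀.

Conclusion: the linear association between x and y is significant at the 1% level.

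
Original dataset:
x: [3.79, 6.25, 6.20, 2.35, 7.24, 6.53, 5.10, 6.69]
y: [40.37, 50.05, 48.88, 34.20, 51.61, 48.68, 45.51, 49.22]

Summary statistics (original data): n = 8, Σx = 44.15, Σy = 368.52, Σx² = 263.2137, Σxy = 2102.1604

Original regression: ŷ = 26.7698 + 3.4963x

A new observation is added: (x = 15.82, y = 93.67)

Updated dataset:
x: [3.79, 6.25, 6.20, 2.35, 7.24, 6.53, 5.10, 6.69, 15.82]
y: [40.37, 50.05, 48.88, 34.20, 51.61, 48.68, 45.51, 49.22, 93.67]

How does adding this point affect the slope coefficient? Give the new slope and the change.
The slope changes from 3.4963 to 4.4281 (change of +0.9318, or +26.7%).

The new point has HIGH LEVERAGE: x = 15.82 is far from the original mean x̄ = 44.15/8 ≈ 5.52 (original range [2.35, 7.24]).

Step 1: Update the sums with the new point (n goes from 8 to 9)
Σx  = 44.15 + 15.82 = 59.97
Σy  = 368.52 + 93.67 = 462.19
Σx² = 263.2137 + 15.82² = 263.2137 + 250.2724 = 513.4861
Σxy = 2102.1604 + 15.82×93.67 = 2102.1604 + 1481.8594 = 3584.0198

Step 2: Recompute the slope with b₁ = (nΣxy − ΣxΣy) / (nΣx² − (Σx)²)
Numerator   = 9×3584.0198 − 59.97×462.19 = 32256.1782 − 27717.5343 = 4538.6439
Denominator = 9×513.4861 − 59.97² = 4621.3749 − 3596.4009 = 1024.9740
b₁(new) = 4538.6439 / 1024.9740 = 4.4281

(Same formula on the original sums: (8×2102.1604 − 44.15×368.52) / (8×263.2137 − 44.15²) = 547.1252 / 156.4871 = 3.4963, matching the given fit.)

Step 3: Change in slope
Δβ₁ = 4.4281 − 3.4963 = +0.9318
Relative change = +0.9318 / 3.4963 × 100% = +26.7%
→ the slope increases when the point is added.

A high-leverage point only changes the slope if it is off the original line; here y = 93.67 is above the original trend, so the slope increases.
In practice: investigate whether it comes from the same population as the rest of the sample.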